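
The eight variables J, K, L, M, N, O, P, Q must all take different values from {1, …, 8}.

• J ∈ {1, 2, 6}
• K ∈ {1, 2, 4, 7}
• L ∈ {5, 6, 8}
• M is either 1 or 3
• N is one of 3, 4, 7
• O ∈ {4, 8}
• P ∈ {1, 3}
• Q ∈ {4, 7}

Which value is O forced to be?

8

Among the 8 variables, 5 fits only L (and all 8 values in {1, 2, 3, 4, 5, 6, 7, 8} must be used), so L = 5.
Among the 7 still-open variables, 6 fits only J (and all 7 values in {1, 2, 3, 4, 6, 7, 8} must be used), so J = 6.
Among the 6 still-open variables, 2 fits only K (and all 6 values in {1, 2, 3, 4, 7, 8} must be used), so K = 2.
The 5 still-open variables together cover exactly {1, 3, 4, 7, 8} — 5 values for 5 variables — and 8 appears only in O's list, so O = 8.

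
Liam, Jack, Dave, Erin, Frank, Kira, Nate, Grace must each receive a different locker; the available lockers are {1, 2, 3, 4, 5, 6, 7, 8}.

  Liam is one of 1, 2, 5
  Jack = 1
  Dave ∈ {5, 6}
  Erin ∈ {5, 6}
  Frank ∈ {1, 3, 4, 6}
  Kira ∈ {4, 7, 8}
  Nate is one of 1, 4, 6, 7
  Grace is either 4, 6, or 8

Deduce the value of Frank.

3

Jack's domain is down to {1}, so Jack = 1. So Liam, Frank, Nate can't be 1.
The 7 still-open variables together cover exactly {2, 3, 4, 5, 6, 7, 8} — 7 values for 7 variables — and 2 appears only in Liam's list, so Liam = 2.
The 6 still-open variables together cover exactly {3, 4, 5, 6, 7, 8} — 6 values for 6 variables — and 3 appears only in Frank's list, so Frank = 3.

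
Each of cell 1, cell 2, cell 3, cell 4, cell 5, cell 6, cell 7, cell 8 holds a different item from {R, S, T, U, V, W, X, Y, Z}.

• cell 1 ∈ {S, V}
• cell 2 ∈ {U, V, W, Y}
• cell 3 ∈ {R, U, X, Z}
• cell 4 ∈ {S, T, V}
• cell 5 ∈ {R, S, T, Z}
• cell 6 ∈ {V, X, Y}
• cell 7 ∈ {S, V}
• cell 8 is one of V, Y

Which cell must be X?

The 2 variables cell 1 and cell 7 are confined to {S, V}, which locks those values in; drop them from cell 2, cell 4, cell 5, cell 6, cell 8.
That leaves cell 4 = T. Strike T from cell 5.
cell 8's domain is down to {Y}, so cell 8 = Y. Eliminate Y elsewhere: cell 2, cell 6.
So X goes to cell 6.

cell 6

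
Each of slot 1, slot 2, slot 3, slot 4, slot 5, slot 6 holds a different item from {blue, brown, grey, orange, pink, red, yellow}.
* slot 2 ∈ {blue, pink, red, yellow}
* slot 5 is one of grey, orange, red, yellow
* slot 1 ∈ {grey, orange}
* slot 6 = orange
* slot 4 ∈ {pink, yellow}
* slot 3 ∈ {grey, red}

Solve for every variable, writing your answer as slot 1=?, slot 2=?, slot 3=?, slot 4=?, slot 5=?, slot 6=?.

slot 6 has just one choice, so slot 6 = orange. Eliminate orange elsewhere: slot 1, slot 5.
slot 1's domain is down to {grey}, so slot 1 = grey. Remove grey from slot 3, slot 5.
slot 3 must be red (only option left). So slot 2, slot 5 can't be red.
slot 5 has just one choice, so slot 5 = yellow. Eliminate yellow elsewhere: slot 2, slot 4.
slot 4 must be pink (only option left). So slot 2 can't be pink.
That leaves slot 2 = blue.

slot 1=grey, slot 2=blue, slot 3=red, slot 4=pink, slot 5=yellow, slot 6=orange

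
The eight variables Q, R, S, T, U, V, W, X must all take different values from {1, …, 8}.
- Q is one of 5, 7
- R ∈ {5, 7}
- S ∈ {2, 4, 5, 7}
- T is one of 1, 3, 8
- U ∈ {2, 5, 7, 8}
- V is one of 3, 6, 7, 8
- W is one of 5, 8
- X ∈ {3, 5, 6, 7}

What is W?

Among the 8 variables, 1 fits only T (and all 8 values in {1, 2, 3, 4, 5, 6, 7, 8} must be used), so T = 1.
The 7 still-open variables together cover exactly {2, 3, 4, 5, 6, 7, 8} — 7 values for 7 variables — and 4 appears only in S's list, so S = 4.
Among the 6 still-open variables, 2 fits only U (and all 6 values in {2, 3, 5, 6, 7, 8} must be used), so U = 2.
The 2 variables Q and R are confined to {5, 7}, which locks those values in; drop them from V, W, X.
So W = 8.

8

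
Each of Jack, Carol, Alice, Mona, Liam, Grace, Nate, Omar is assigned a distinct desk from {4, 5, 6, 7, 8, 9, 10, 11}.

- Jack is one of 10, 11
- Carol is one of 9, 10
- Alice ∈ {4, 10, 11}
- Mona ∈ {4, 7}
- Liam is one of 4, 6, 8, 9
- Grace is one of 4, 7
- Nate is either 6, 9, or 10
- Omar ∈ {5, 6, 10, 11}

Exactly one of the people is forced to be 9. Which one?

Carol

The 8 variables together cover exactly {4, 5, 6, 7, 8, 9, 10, 11} — 8 values for 8 variables — and 5 appears only in Omar's list, so Omar = 5.
Among the 7 still-open variables, 8 fits only Liam (and all 7 values in {4, 6, 7, 8, 9, 10, 11} must be used), so Liam = 8.
The 6 still-open variables together cover exactly {4, 6, 7, 9, 10, 11} — 6 values for 6 variables — and 6 appears only in Nate's list, so Nate = 6.
The 5 still-open variables together cover exactly {4, 7, 9, 10, 11} — 5 values for 5 variables — and 9 appears only in Carol's list, so Carol = 9.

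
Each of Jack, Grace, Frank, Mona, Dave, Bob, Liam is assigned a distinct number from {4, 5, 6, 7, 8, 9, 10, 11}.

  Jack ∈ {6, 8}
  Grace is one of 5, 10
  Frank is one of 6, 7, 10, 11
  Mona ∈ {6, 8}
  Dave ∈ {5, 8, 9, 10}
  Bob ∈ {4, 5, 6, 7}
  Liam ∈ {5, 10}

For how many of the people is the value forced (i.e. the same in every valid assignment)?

1

Jack and Mona share exactly the 2 values {6, 8}; by pigeonhole those values go to them, so strike 6, 8 from Frank, Dave, Bob.
Grace and Liam between them cover only {5, 10} — a naked pair. Remove those values from Frank, Dave, Bob.
Dave must be 9 (only option left).
Determined: Dave=9. The other people each still have more than one consistent value. That makes 1.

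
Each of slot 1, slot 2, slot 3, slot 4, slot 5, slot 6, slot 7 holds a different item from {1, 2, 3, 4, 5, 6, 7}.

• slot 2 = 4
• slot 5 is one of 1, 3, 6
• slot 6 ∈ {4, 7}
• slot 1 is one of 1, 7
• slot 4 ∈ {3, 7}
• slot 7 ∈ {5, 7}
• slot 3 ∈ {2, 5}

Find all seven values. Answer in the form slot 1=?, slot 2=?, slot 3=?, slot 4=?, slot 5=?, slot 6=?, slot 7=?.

slot 1=1, slot 2=4, slot 3=2, slot 4=3, slot 5=6, slot 6=7, slot 7=5

slot 2 must be 4 (only option left). Eliminate 4 elsewhere: slot 6.
slot 6's domain is down to {7}, so slot 6 = 7. Eliminate 7 elsewhere: slot 1, slot 4, slot 7.
That leaves slot 7 = 5. Remove 5 from slot 3.
slot 1 must be 1 (only option left). So slot 5 can't be 1.
slot 3 must be 2 (only option left).
slot 4 has just one choice, so slot 4 = 3. Eliminate 3 elsewhere: slot 5.
That leaves slot 5 = 6.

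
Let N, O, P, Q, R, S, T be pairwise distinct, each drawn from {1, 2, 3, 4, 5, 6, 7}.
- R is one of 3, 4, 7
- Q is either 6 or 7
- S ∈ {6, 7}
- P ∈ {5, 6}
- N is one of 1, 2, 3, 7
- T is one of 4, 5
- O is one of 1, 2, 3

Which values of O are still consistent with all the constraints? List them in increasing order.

1, 2

The 2 variables Q and S are confined to {6, 7}, which locks those values in; drop them from N, P, R.
P has just one choice, so P = 5. So T can't be 5.
T must be 4 (only option left). Strike 4 from R.
R's domain is down to {3}, so R = 3. Strike 3 from N, O.
No further eliminations apply; O can still be any of 1, 2.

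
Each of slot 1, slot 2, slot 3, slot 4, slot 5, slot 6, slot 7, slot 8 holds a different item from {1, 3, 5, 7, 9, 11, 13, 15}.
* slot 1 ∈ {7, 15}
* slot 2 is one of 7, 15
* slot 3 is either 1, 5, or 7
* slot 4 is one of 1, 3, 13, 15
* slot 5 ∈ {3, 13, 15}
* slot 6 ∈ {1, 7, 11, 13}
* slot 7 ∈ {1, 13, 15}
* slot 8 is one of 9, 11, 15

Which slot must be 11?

slot 6

Among the 8 variables, 5 fits only slot 3 (and all 8 values in {1, 3, 5, 7, 9, 11, 13, 15} must be used), so slot 3 = 5.
Among the 7 still-open variables, 9 fits only slot 8 (and all 7 values in {1, 3, 7, 9, 11, 13, 15} must be used), so slot 8 = 9.
Among the 6 still-open variables, 11 fits only slot 6 (and all 6 values in {1, 3, 7, 11, 13, 15} must be used), so slot 6 = 11.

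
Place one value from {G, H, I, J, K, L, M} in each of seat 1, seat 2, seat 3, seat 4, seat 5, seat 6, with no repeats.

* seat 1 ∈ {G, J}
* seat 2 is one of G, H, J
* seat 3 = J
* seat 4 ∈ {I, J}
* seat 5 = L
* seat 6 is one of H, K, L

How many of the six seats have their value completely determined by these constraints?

seat 3's domain is down to {J}, so seat 3 = J. Strike J from seat 1, seat 2, seat 4.
seat 4's domain is down to {I}, so seat 4 = I.
That leaves seat 5 = L. Remove L from seat 6.
seat 1's domain is down to {G}, so seat 1 = G. Strike G from seat 2.
That leaves seat 2 = H. Eliminate H elsewhere: seat 6.
seat 6 must be K (only option left).
Every seat is fixed: seat 1=G, seat 2=H, seat 3=J, seat 4=I, seat 5=L, seat 6=K. That makes 6.

6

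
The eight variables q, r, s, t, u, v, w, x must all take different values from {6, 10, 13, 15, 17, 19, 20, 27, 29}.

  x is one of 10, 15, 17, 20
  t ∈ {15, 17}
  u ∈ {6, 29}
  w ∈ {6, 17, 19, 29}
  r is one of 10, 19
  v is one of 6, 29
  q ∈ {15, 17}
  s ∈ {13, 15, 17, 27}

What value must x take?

q and t share exactly the 2 values {15, 17}; by pigeonhole those values go to them, so strike 15, 17 from s, w, x.
The 2 variables u and v are confined to {6, 29}, which locks those values in; drop them from w.
w has just one choice, so w = 19. Eliminate 19 elsewhere: r.
r's domain is down to {10}, so r = 10. Strike 10 from x.
So x = 20.

20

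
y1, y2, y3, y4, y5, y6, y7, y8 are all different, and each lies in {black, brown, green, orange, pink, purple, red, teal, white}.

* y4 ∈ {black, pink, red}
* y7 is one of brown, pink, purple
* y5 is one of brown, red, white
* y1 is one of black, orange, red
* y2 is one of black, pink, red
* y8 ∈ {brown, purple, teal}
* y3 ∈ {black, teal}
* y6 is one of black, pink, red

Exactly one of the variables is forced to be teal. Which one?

y3

The 8 variables draw from only 8 values {black, brown, orange, pink, purple, red, teal, white}, so each is used; only y1 can be orange, hence y1 = orange.
The 7 still-open variables draw from only 7 values {black, brown, pink, purple, red, teal, white}, so each is used; only y5 can be white, hence y5 = white.
y2, y4, y6 share exactly the 3 values {black, pink, red}; by pigeonhole those values go to them, so strike black, pink, red from y3, y7.
So teal goes to y3.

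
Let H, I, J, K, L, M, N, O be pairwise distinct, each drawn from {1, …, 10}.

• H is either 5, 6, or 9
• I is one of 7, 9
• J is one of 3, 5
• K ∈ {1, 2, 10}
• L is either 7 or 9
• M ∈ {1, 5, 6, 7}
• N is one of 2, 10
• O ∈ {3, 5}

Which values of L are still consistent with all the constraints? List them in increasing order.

I and L share exactly the 2 values {7, 9}; by pigeonhole those values go to them, so strike 7, 9 from H, M.
The 2 variables J and O are confined to {3, 5}, which locks those values in; drop them from H, M.
H must be 6 (only option left). Strike 6 from M.
M has just one choice, so M = 1. Strike 1 from K.
No further eliminations apply; L can still be any of 7, 9.

7, 9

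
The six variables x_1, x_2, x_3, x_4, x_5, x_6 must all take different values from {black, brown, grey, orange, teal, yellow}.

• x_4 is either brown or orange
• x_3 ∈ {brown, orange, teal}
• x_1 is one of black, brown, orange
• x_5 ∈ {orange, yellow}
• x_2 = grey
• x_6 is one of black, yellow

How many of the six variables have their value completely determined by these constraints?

x_2 must be grey (only option left).
The 5 still-open variables draw from only 5 values {black, brown, orange, teal, yellow}, so each is used; only x_3 can be teal, hence x_3 = teal.
Determined: x_2=grey, x_3=teal. The other variables each still have more than one consistent value. That makes 2.

2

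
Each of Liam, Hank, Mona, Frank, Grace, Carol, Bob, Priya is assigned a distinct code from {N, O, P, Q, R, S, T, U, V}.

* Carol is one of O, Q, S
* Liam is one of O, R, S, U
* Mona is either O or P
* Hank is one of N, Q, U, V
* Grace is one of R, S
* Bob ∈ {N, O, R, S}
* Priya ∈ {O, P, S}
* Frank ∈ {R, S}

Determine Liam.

The 8 variables together cover exactly {N, O, P, Q, R, S, U, V} — 8 values for 8 variables — and V appears only in Hank's list, so Hank = V.
The 7 still-open variables draw from only 7 values {N, O, P, Q, R, S, U}, so each is used; only Bob can be N, hence Bob = N.
The 6 still-open variables draw from only 6 values {O, P, Q, R, S, U}, so each is used; only Carol can be Q, hence Carol = Q.
The 5 still-open variables draw from only 5 values {O, P, R, S, U}, so each is used; only Liam can be U, hence Liam = U.

U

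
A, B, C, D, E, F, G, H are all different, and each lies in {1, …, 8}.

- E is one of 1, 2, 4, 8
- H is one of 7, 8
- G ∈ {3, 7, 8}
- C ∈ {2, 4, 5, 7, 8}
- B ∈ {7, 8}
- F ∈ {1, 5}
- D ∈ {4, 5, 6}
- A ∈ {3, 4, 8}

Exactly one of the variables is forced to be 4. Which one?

A

The 8 variables draw from only 8 values {1, 2, 3, 4, 5, 6, 7, 8}, so each is used; only D can be 6, hence D = 6.
B and H share exactly the 2 values {7, 8}; by pigeonhole those values go to them, so strike 7, 8 from A, C, E, G.
G has just one choice, so G = 3. Remove 3 from A.
So 4 goes to A.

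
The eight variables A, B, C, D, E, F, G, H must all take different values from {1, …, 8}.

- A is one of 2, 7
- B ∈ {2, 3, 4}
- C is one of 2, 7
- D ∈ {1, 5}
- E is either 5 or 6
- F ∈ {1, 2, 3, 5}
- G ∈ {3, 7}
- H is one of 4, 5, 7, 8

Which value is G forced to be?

3

Among the 8 variables, 6 fits only E (and all 8 values in {1, 2, 3, 4, 5, 6, 7, 8} must be used), so E = 6.
The 7 still-open variables draw from only 7 values {1, 2, 3, 4, 5, 7, 8}, so each is used; only H can be 8, hence H = 8.
The 6 still-open variables together cover exactly {1, 2, 3, 4, 5, 7} — 6 values for 6 variables — and 4 appears only in B's list, so B = 4.
The 2 variables A and C are confined to {2, 7}, which locks those values in; drop them from F, G.
So G = 3.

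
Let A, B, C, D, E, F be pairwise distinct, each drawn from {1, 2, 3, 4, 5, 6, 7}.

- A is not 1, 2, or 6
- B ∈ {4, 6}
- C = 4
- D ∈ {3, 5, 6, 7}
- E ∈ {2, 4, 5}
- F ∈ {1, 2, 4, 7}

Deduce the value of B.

6

C's domain is down to {4}, so C = 4. Remove 4 from A, B, E, F.
So B = 6.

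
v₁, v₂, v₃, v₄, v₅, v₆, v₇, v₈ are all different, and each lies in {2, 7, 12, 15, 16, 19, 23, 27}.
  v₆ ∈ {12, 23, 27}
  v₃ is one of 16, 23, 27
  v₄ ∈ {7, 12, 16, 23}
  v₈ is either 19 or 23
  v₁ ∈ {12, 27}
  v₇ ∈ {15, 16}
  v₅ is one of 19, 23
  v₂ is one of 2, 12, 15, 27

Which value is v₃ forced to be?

The 8 variables draw from only 8 values {2, 7, 12, 15, 16, 19, 23, 27}, so each is used; only v₂ can be 2, hence v₂ = 2.
The 7 still-open variables draw from only 7 values {7, 12, 15, 16, 19, 23, 27}, so each is used; only v₄ can be 7, hence v₄ = 7.
The 6 still-open variables draw from only 6 values {12, 15, 16, 19, 23, 27}, so each is used; only v₇ can be 15, hence v₇ = 15.
The 5 still-open variables draw from only 5 values {12, 16, 19, 23, 27}, so each is used; only v₃ can be 16, hence v₃ = 16.

16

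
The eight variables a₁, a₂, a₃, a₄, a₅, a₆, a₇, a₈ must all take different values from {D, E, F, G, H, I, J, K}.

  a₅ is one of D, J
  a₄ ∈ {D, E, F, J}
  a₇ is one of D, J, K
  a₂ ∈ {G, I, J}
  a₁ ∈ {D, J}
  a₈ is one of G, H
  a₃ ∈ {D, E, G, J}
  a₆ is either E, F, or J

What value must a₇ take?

K

Among the 8 variables, H fits only a₈ (and all 8 values in {D, E, F, G, H, I, J, K} must be used), so a₈ = H.
The 7 still-open variables together cover exactly {D, E, F, G, I, J, K} — 7 values for 7 variables — and I appears only in a₂'s list, so a₂ = I.
Among the 6 still-open variables, G fits only a₃ (and all 6 values in {D, E, F, G, J, K} must be used), so a₃ = G.
The 5 still-open variables together cover exactly {D, E, F, J, K} — 5 values for 5 variables — and K appears only in a₇'s list, so a₇ = K.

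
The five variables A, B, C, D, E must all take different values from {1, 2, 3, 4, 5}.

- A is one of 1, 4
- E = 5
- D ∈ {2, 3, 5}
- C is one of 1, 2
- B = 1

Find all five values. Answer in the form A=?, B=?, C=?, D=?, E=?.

B has just one choice, so B = 1. Eliminate 1 elsewhere: A, C.
C must be 2 (only option left). Remove 2 from D.
E must be 5 (only option left). So D can't be 5.
That leaves A = 4.
D has just one choice, so D = 3.

A=4, B=1, C=2, D=3, E=5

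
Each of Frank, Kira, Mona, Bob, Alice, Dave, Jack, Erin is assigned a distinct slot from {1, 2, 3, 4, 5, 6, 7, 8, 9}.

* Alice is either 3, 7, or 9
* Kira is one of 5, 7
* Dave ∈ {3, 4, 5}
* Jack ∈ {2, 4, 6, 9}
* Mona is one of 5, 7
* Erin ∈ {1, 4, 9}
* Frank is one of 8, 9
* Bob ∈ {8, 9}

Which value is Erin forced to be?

1

Frank and Bob share exactly the 2 values {8, 9}; by pigeonhole those values go to them, so strike 8, 9 from Alice, Jack, Erin.
Kira and Mona share exactly the 2 values {5, 7}; by pigeonhole those values go to them, so strike 5, 7 from Alice, Dave.
That leaves Alice = 3. Eliminate 3 elsewhere: Dave.
That leaves Dave = 4. Eliminate 4 elsewhere: Jack, Erin.
So Erin = 1.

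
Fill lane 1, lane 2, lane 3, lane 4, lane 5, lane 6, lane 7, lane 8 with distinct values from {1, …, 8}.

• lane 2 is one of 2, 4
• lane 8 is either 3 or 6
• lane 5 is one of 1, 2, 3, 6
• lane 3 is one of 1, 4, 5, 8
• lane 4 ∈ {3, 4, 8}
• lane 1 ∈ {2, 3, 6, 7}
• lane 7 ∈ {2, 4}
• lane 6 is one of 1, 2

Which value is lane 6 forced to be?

1

The 8 variables together cover exactly {1, 2, 3, 4, 5, 6, 7, 8} — 8 values for 8 variables — and 5 appears only in lane 3's list, so lane 3 = 5.
The 7 still-open variables together cover exactly {1, 2, 3, 4, 6, 7, 8} — 7 values for 7 variables — and 7 appears only in lane 1's list, so lane 1 = 7.
Among the 6 still-open variables, 8 fits only lane 4 (and all 6 values in {1, 2, 3, 4, 6, 8} must be used), so lane 4 = 8.
lane 2 and lane 7 share exactly the 2 values {2, 4}; by pigeonhole those values go to them, so strike 2, 4 from lane 5, lane 6.
So lane 6 = 1.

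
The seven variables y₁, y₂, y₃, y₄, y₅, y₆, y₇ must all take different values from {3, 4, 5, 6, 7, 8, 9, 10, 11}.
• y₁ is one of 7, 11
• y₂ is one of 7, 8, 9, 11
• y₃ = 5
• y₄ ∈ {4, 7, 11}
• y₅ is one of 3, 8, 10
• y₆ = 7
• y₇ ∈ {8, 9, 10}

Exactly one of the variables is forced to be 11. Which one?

y₃ must be 5 (only option left).
y₆ must be 7 (only option left). So y₁, y₂, y₄ can't be 7.
So 11 goes to y₁.

y₁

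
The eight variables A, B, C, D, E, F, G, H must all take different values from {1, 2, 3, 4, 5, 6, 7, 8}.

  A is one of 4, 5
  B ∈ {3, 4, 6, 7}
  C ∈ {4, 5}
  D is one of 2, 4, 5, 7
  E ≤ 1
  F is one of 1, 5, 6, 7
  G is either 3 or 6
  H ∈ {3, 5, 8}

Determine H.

8

E's domain is down to {1}, so E = 1. So F can't be 1.
Among the 7 still-open variables, 2 fits only D (and all 7 values in {2, 3, 4, 5, 6, 7, 8} must be used), so D = 2.
The 6 still-open variables draw from only 6 values {3, 4, 5, 6, 7, 8}, so each is used; only H can be 8, hence H = 8.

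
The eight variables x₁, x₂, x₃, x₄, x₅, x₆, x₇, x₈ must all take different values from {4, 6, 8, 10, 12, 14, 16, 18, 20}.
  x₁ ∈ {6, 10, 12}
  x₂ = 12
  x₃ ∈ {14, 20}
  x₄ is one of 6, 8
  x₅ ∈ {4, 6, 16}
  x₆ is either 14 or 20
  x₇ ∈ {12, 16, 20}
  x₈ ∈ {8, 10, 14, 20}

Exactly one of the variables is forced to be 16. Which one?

x₂ must be 12 (only option left). Strike 12 from x₁, x₇.
The 7 still-open variables together cover exactly {4, 6, 8, 10, 14, 16, 20} — 7 values for 7 variables — and 4 appears only in x₅'s list, so x₅ = 4.
The 6 still-open variables draw from only 6 values {6, 8, 10, 14, 16, 20}, so each is used; only x₇ can be 16, hence x₇ = 16.

x₇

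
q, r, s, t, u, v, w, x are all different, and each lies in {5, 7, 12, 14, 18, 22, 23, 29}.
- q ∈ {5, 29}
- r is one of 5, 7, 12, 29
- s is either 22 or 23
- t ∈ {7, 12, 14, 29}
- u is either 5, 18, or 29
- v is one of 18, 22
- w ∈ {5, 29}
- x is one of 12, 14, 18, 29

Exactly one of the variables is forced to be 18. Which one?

u

The 8 variables draw from only 8 values {5, 7, 12, 14, 18, 22, 23, 29}, so each is used; only s can be 23, hence s = 23.
Among the 7 still-open variables, 22 fits only v (and all 7 values in {5, 7, 12, 14, 18, 22, 29} must be used), so v = 22.
q and w share exactly the 2 values {5, 29}; by pigeonhole those values go to them, so strike 5, 29 from r, t, u, x.
So 18 goes to u.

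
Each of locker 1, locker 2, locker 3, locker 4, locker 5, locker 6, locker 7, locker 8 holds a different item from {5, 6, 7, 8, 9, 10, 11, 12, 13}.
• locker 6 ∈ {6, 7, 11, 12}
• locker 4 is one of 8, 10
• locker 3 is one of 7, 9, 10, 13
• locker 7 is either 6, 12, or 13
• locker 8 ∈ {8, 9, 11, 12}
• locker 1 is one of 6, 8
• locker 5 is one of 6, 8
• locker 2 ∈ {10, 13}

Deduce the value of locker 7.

12

The 2 variables locker 1 and locker 5 are confined to {6, 8}, which locks those values in; drop them from locker 4, locker 6, locker 7, locker 8.
That leaves locker 4 = 10. Eliminate 10 elsewhere: locker 2, locker 3.
locker 2's domain is down to {13}, so locker 2 = 13. Strike 13 from locker 3, locker 7.
So locker 7 = 12.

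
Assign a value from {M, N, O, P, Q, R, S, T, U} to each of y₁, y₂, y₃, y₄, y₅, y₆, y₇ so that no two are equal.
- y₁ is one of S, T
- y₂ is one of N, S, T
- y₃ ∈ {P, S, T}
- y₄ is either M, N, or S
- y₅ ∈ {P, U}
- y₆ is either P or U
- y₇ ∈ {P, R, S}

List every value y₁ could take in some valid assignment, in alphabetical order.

The 7 variables draw from only 7 values {M, N, P, R, S, T, U}, so each is used; only y₄ can be M, hence y₄ = M.
Among the 6 still-open variables, N fits only y₂ (and all 6 values in {N, P, R, S, T, U} must be used), so y₂ = N.
Among the 5 still-open variables, R fits only y₇ (and all 5 values in {P, R, S, T, U} must be used), so y₇ = R.
y₅ and y₆ share exactly the 2 values {P, U}; by pigeonhole those values go to them, so strike P, U from y₃.
No further eliminations apply; y₁ can still be any of S, T.

S, T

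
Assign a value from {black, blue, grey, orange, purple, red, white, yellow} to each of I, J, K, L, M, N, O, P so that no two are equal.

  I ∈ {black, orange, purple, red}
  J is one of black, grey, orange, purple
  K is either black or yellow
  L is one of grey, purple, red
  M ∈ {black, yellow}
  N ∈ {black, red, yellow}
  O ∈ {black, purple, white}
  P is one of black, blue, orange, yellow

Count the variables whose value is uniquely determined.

3

Among the 8 variables, blue fits only P (and all 8 values in {black, blue, grey, orange, purple, red, white, yellow} must be used), so P = blue.
Among the 7 still-open variables, white fits only O (and all 7 values in {black, grey, orange, purple, red, white, yellow} must be used), so O = white.
The 2 variables K and M are confined to {black, yellow}, which locks those values in; drop them from I, J, N.
That leaves N = red. So I, L can't be red.
Determined: N=red, O=white, P=blue. The other variables each still have more than one consistent value. That makes 3.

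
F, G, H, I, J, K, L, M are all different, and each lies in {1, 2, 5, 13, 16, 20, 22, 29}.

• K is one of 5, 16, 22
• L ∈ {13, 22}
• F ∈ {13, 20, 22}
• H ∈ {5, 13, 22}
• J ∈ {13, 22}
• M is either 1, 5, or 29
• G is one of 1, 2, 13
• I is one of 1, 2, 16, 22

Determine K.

16

Among the 8 variables, 20 fits only F (and all 8 values in {1, 2, 5, 13, 16, 20, 22, 29} must be used), so F = 20.
Among the 7 still-open variables, 29 fits only M (and all 7 values in {1, 2, 5, 13, 16, 22, 29} must be used), so M = 29.
J and L between them cover only {13, 22} — a naked pair. Remove those values from G, H, I, K.
H has just one choice, so H = 5. Remove 5 from K.
So K = 16.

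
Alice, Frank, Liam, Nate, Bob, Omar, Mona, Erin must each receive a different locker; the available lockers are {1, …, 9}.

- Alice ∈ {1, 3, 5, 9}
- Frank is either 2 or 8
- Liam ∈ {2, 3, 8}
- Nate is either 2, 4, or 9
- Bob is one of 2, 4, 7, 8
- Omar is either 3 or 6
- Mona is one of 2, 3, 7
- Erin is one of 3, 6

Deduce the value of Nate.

The 2 variables Omar and Erin are confined to {3, 6}, which locks those values in; drop them from Alice, Liam, Mona.
Frank and Liam share exactly the 2 values {2, 8}; by pigeonhole those values go to them, so strike 2, 8 from Nate, Bob, Mona.
That leaves Mona = 7. Remove 7 from Bob.
Bob must be 4 (only option left). Eliminate 4 elsewhere: Nate.
So Nate = 9.

9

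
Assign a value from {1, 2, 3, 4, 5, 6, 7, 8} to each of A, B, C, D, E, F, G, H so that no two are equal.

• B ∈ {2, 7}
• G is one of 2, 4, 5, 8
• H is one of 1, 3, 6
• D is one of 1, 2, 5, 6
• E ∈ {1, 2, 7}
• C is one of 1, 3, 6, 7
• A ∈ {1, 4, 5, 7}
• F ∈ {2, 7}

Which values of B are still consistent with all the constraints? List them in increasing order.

The 8 variables together cover exactly {1, 2, 3, 4, 5, 6, 7, 8} — 8 values for 8 variables — and 8 appears only in G's list, so G = 8.
The 7 still-open variables together cover exactly {1, 2, 3, 4, 5, 6, 7} — 7 values for 7 variables — and 4 appears only in A's list, so A = 4.
The 6 still-open variables together cover exactly {1, 2, 3, 5, 6, 7} — 6 values for 6 variables — and 5 appears only in D's list, so D = 5.
B and F between them cover only {2, 7} — a naked pair. Remove those values from C, E.
E must be 1 (only option left). Strike 1 from C, H.
No further eliminations apply; B can still be any of 2, 7.

2, 7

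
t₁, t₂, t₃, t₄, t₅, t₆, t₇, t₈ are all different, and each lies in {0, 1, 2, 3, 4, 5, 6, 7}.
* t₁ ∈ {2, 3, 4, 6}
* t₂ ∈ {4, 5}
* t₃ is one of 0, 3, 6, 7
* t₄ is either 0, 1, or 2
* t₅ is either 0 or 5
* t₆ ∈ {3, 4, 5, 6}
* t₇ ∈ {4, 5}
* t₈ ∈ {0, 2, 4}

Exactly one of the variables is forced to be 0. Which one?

The 8 variables together cover exactly {0, 1, 2, 3, 4, 5, 6, 7} — 8 values for 8 variables — and 1 appears only in t₄'s list, so t₄ = 1.
Among the 7 still-open variables, 7 fits only t₃ (and all 7 values in {0, 2, 3, 4, 5, 6, 7} must be used), so t₃ = 7.
t₂ and t₇ between them cover only {4, 5} — a naked pair. Remove those values from t₁, t₅, t₆, t₈.
So 0 goes to t₅.

t₅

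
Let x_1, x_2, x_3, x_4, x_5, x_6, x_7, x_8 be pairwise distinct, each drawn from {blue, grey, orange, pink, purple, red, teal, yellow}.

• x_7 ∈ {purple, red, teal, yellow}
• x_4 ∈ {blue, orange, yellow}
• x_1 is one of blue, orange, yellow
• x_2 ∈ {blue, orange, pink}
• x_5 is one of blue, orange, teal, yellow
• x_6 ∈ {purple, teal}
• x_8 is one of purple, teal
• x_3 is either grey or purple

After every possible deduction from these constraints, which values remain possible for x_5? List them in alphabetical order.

blue, orange, yellow

The 8 variables draw from only 8 values {blue, grey, orange, pink, purple, red, teal, yellow}, so each is used; only x_3 can be grey, hence x_3 = grey.
Among the 7 still-open variables, pink fits only x_2 (and all 7 values in {blue, orange, pink, purple, red, teal, yellow} must be used), so x_2 = pink.
Among the 6 still-open variables, red fits only x_7 (and all 6 values in {blue, orange, purple, red, teal, yellow} must be used), so x_7 = red.
x_6 and x_8 share exactly the 2 values {purple, teal}; by pigeonhole those values go to them, so strike purple, teal from x_5.
No further eliminations apply; x_5 can still be any of blue, orange, yellow.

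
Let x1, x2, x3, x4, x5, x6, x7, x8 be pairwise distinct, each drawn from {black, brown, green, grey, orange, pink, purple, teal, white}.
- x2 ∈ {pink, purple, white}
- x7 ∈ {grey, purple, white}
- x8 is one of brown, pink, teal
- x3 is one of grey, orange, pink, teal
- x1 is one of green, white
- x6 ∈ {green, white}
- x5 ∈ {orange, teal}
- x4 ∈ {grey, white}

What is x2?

pink

The 8 variables together cover exactly {brown, green, grey, orange, pink, purple, teal, white} — 8 values for 8 variables — and brown appears only in x8's list, so x8 = brown.
The 2 variables x1 and x6 are confined to {green, white}, which locks those values in; drop them from x2, x4, x7.
x4 must be grey (only option left). Strike grey from x3, x7.
That leaves x7 = purple. Remove purple from x2.
So x2 = pink.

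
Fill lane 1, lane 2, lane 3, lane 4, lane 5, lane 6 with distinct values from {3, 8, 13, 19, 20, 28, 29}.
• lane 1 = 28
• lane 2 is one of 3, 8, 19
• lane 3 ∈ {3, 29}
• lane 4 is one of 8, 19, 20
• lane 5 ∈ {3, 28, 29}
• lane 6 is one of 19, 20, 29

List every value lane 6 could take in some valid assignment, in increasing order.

lane 1's domain is down to {28}, so lane 1 = 28. So lane 5 can't be 28.
lane 3 and lane 5 share exactly the 2 values {3, 29}; by pigeonhole those values go to them, so strike 3, 29 from lane 2, lane 6.
No further eliminations apply; lane 6 can still be any of 19, 20.

19, 20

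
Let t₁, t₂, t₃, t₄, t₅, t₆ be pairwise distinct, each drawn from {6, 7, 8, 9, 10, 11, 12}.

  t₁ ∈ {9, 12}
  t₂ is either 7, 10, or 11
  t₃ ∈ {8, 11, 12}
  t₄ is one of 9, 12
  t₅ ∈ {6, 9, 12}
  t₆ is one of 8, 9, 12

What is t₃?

t₁ and t₄ between them cover only {9, 12} — a naked pair. Remove those values from t₃, t₅, t₆.
t₅ must be 6 (only option left).
t₆ must be 8 (only option left). Remove 8 from t₃.
So t₃ = 11.

11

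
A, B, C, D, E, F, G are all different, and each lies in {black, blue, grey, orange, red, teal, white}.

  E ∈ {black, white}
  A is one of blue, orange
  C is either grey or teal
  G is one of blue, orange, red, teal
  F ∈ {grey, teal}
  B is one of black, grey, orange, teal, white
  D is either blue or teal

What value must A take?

The 7 variables draw from only 7 values {black, blue, grey, orange, red, teal, white}, so each is used; only G can be red, hence G = red.
C and F between them cover only {grey, teal} — a naked pair. Remove those values from B, D.
D must be blue (only option left). So A can't be blue.
So A = orange.

orange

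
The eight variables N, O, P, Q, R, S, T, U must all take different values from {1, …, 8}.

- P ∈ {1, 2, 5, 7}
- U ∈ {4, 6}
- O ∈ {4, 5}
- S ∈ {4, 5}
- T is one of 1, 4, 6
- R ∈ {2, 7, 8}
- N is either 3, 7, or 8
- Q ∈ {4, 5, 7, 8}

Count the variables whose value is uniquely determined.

3

The 8 variables draw from only 8 values {1, 2, 3, 4, 5, 6, 7, 8}, so each is used; only N can be 3, hence N = 3.
O and S share exactly the 2 values {4, 5}; by pigeonhole those values go to them, so strike 4, 5 from P, Q, T, U.
That leaves U = 6. Eliminate 6 elsewhere: T.
That leaves T = 1. So P can't be 1.
Determined: N=3, T=1, U=6. The other variables each still have more than one consistent value. That makes 3.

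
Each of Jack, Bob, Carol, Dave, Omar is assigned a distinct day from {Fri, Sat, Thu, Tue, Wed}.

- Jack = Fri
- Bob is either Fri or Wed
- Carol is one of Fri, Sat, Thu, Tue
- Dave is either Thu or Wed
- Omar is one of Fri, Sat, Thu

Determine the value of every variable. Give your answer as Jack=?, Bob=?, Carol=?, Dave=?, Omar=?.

Jack=Fri, Bob=Wed, Carol=Tue, Dave=Thu, Omar=Sat

Jack's domain is down to {Fri}, so Jack = Fri. Eliminate Fri elsewhere: Bob, Carol, Omar.
Bob must be Wed (only option left). Strike Wed from Dave.
That leaves Dave = Thu. Remove Thu from Carol, Omar.
That leaves Omar = Sat. Strike Sat from Carol.
Carol's domain is down to {Tue}, so Carol = Tue.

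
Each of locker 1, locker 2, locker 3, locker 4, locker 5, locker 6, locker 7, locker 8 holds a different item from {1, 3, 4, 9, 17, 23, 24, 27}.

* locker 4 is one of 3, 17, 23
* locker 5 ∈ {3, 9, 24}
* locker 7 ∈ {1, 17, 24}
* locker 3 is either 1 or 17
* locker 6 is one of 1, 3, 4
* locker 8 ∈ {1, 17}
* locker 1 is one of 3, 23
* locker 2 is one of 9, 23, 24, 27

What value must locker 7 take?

Among the 8 variables, 4 fits only locker 6 (and all 8 values in {1, 3, 4, 9, 17, 23, 24, 27} must be used), so locker 6 = 4.
The 7 still-open variables draw from only 7 values {1, 3, 9, 17, 23, 24, 27}, so each is used; only locker 2 can be 27, hence locker 2 = 27.
Among the 6 still-open variables, 9 fits only locker 5 (and all 6 values in {1, 3, 9, 17, 23, 24} must be used), so locker 5 = 9.
The 5 still-open variables draw from only 5 values {1, 3, 17, 23, 24}, so each is used; only locker 7 can be 24, hence locker 7 = 24.

24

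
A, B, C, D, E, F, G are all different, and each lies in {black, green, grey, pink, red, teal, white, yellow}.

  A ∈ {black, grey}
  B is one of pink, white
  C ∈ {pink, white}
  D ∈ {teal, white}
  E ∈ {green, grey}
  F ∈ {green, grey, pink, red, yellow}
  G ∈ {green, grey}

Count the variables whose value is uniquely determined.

B and C share exactly the 2 values {pink, white}; by pigeonhole those values go to them, so strike pink, white from D, F.
D must be teal (only option left).
E and G share exactly the 2 values {green, grey}; by pigeonhole those values go to them, so strike green, grey from A, F.
A has just one choice, so A = black.
Determined: A=black, D=teal. The other variables each still have more than one consistent value. That makes 2.

2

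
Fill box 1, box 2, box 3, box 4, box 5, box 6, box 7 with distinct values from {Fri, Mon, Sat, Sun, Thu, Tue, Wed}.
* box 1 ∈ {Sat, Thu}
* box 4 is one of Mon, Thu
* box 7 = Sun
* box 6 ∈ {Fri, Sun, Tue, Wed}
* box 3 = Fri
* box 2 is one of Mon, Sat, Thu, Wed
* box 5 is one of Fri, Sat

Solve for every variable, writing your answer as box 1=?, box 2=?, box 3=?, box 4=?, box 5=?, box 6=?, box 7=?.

box 3 has just one choice, so box 3 = Fri. Remove Fri from box 5, box 6.
box 5 has just one choice, so box 5 = Sat. Eliminate Sat elsewhere: box 1, box 2.
That leaves box 7 = Sun. Eliminate Sun elsewhere: box 6.
box 1 has just one choice, so box 1 = Thu. So box 2, box 4 can't be Thu.
box 4's domain is down to {Mon}, so box 4 = Mon. So box 2 can't be Mon.
box 2 must be Wed (only option left). Remove Wed from box 6.
box 6's domain is down to {Tue}, so box 6 = Tue.

box 1=Thu, box 2=Wed, box 3=Fri, box 4=Mon, box 5=Sat, box 6=Tue, box 7=Sun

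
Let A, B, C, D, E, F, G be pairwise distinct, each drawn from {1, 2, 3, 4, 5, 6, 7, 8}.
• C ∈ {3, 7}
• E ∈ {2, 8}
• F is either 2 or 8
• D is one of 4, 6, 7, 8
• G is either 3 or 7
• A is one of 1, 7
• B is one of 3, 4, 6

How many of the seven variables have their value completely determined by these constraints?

1

The 7 variables draw from only 7 values {1, 2, 3, 4, 6, 7, 8}, so each is used; only A can be 1, hence A = 1.
C and G between them cover only {3, 7} — a naked pair. Remove those values from B, D.
E and F share exactly the 2 values {2, 8}; by pigeonhole those values go to them, so strike 2, 8 from D.
Determined: A=1. The other variables each still have more than one consistent value. That makes 1.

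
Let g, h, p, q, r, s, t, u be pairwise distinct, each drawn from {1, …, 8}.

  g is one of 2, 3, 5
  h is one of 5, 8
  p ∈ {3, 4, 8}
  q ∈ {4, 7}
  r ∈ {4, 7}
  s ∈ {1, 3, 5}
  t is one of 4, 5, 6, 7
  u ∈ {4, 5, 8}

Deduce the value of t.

6

The 8 variables together cover exactly {1, 2, 3, 4, 5, 6, 7, 8} — 8 values for 8 variables — and 1 appears only in s's list, so s = 1.
Among the 7 still-open variables, 2 fits only g (and all 7 values in {2, 3, 4, 5, 6, 7, 8} must be used), so g = 2.
The 6 still-open variables draw from only 6 values {3, 4, 5, 6, 7, 8}, so each is used; only p can be 3, hence p = 3.
The 5 still-open variables draw from only 5 values {4, 5, 6, 7, 8}, so each is used; only t can be 6, hence t = 6.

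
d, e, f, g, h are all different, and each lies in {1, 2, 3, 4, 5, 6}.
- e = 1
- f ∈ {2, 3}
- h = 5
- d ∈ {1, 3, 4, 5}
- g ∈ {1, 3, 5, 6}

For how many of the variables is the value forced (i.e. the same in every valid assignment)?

e has just one choice, so e = 1. Remove 1 from d, g.
h's domain is down to {5}, so h = 5. So d, g can't be 5.
Determined: e=1, h=5. The other variables each still have more than one consistent value. That makes 2.

2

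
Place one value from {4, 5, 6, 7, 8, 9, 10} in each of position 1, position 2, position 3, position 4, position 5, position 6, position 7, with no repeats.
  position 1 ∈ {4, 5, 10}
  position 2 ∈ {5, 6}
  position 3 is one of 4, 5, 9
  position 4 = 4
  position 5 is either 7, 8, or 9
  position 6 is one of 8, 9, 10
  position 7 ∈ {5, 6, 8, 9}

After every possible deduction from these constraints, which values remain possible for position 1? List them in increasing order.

position 4 must be 4 (only option left). Remove 4 from position 1, position 3.
Among the 6 still-open variables, 7 fits only position 5 (and all 6 values in {5, 6, 7, 8, 9, 10} must be used), so position 5 = 7.
No further eliminations apply; position 1 can still be any of 5, 10.

5, 10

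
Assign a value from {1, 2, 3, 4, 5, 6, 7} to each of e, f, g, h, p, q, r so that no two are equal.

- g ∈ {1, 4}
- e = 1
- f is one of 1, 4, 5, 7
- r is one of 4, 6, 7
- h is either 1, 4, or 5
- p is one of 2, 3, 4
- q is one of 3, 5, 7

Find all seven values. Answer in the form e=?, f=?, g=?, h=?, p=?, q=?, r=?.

e=1, f=7, g=4, h=5, p=2, q=3, r=6

e's domain is down to {1}, so e = 1. Eliminate 1 elsewhere: f, g, h.
g's domain is down to {4}, so g = 4. So f, h, p, r can't be 4.
That leaves h = 5. Eliminate 5 elsewhere: f, q.
That leaves f = 7. Remove 7 from q, r.
q's domain is down to {3}, so q = 3. So p can't be 3.
That leaves r = 6.
p must be 2 (only option left).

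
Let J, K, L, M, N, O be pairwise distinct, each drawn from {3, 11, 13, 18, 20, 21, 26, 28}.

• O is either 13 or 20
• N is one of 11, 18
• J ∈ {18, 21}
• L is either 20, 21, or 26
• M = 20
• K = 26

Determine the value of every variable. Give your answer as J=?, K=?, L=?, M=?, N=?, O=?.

K must be 26 (only option left). Remove 26 from L.
M's domain is down to {20}, so M = 20. Strike 20 from L, O.
O's domain is down to {13}, so O = 13.
L's domain is down to {21}, so L = 21. Strike 21 from J.
J has just one choice, so J = 18. Eliminate 18 elsewhere: N.
N's domain is down to {11}, so N = 11.

J=18, K=26, L=21, M=20, N=11, O=13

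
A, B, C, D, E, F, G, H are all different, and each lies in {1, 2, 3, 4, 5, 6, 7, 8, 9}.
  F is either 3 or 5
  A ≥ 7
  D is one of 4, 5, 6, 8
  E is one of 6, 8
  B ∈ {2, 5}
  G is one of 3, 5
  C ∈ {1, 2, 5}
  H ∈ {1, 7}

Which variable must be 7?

The 2 variables F and G are confined to {3, 5}, which locks those values in; drop them from B, C, D.
That leaves B = 2. Strike 2 from C.
C has just one choice, so C = 1. Eliminate 1 elsewhere: H.
So 7 goes to H.

H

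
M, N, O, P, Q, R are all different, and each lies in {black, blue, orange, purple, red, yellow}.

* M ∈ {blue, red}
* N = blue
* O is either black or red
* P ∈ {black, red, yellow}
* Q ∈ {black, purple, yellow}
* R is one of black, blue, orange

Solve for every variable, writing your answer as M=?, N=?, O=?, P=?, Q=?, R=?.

M=red, N=blue, O=black, P=yellow, Q=purple, R=orange

N must be blue (only option left). So M, R can't be blue.
M has just one choice, so M = red. So O, P can't be red.
O's domain is down to {black}, so O = black. Remove black from P, Q, R.
P's domain is down to {yellow}, so P = yellow. So Q can't be yellow.
That leaves Q = purple.
That leaves R = orange.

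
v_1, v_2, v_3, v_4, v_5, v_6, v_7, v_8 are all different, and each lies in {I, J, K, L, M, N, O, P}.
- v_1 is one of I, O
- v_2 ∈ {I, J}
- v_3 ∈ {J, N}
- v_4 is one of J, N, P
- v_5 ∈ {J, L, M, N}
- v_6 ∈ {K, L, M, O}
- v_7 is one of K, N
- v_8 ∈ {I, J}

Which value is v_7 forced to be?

The 8 variables together cover exactly {I, J, K, L, M, N, O, P} — 8 values for 8 variables — and P appears only in v_4's list, so v_4 = P.
v_2 and v_8 share exactly the 2 values {I, J}; by pigeonhole those values go to them, so strike I, J from v_1, v_3, v_5.
That leaves v_1 = O. Remove O from v_6.
v_3's domain is down to {N}, so v_3 = N. So v_5, v_7 can't be N.
So v_7 = K.

K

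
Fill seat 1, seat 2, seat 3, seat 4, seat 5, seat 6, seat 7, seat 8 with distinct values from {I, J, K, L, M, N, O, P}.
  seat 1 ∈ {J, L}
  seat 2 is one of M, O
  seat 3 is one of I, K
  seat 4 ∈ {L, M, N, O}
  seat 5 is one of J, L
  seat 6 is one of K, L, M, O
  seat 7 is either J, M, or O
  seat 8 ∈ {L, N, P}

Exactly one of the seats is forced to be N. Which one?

seat 4

The 8 variables together cover exactly {I, J, K, L, M, N, O, P} — 8 values for 8 variables — and I appears only in seat 3's list, so seat 3 = I.
Among the 7 still-open variables, K fits only seat 6 (and all 7 values in {J, K, L, M, N, O, P} must be used), so seat 6 = K.
Among the 6 still-open variables, P fits only seat 8 (and all 6 values in {J, L, M, N, O, P} must be used), so seat 8 = P.
The 5 still-open variables draw from only 5 values {J, L, M, N, O}, so each is used; only seat 4 can be N, hence seat 4 = N.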